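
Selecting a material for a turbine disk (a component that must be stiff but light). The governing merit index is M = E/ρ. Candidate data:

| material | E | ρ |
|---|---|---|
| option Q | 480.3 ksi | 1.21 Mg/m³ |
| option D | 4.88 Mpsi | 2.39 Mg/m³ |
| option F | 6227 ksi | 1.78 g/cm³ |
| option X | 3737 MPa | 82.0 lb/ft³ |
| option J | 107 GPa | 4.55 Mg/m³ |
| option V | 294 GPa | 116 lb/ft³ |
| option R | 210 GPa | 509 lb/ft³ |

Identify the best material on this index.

After converting to SI:
  option Q: E = 3.312 GPa, ρ = 1210 kg/m³
  option D: E = 33.65 GPa, ρ = 2390 kg/m³
  option F: E = 42.93 GPa, ρ = 1780 kg/m³
  option X: E = 3.737 GPa, ρ = 1314 kg/m³
  option J: E = 107.0 GPa, ρ = 4550 kg/m³
  option V: E = 294.0 GPa, ρ = 1858 kg/m³
  option R: E = 210.0 GPa, ρ = 8153 kg/m³
  option V: M = 158 MN·m/kg
  option R: M = 25.8 MN·m/kg
  option F: M = 24.1 MN·m/kg
  option J: M = 23.5 MN·m/kg
  option D: M = 14.1 MN·m/kg
  option X: M = 2.85 MN·m/kg
  option Q: M = 2.74 MN·m/kg
The maximum is for option V.

option V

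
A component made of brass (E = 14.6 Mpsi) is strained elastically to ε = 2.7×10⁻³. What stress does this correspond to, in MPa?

272 MPa

E = 14.6 Mpsi = 100.7 GPa.
σ = E·ε = 100700 MPa × 2.7×10⁻³ = 272 MPa.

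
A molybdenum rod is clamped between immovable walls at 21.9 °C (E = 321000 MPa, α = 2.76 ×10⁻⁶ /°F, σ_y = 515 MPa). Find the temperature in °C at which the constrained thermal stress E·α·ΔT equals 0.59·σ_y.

E = 321000 MPa = 321.0 GPa.
α = 2.76×10⁻⁶/°F × 9/5 = 4.97×10⁻⁶/K.
E·α·ΔT = 303.8 MPa ⇒ ΔT = 303.8 / (321.0×10³ × 4.97×10⁻⁶) = 190.5 K.
T = 21.9 + 190.5 = 212.4 °C.

212 °C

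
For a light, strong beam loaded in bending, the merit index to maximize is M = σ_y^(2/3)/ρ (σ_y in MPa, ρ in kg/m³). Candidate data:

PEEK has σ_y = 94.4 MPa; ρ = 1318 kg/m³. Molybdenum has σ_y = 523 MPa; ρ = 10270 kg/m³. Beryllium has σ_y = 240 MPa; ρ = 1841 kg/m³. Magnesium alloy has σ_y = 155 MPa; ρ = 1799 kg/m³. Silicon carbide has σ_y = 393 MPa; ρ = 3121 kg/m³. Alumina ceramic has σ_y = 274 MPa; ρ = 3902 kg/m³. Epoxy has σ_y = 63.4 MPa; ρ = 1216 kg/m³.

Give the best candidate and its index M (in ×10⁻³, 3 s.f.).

beryllium, M = 21.0×10⁻³

Computing M directly (units already consistent):
  beryllium: M = 21.0×10⁻³
  silicon carbide: M = 17.2×10⁻³
  magnesium alloy: M = 16.0×10⁻³
  PEEK: M = 15.7×10⁻³
  epoxy: M = 13.1×10⁻³
  alumina ceramic: M = 10.8×10⁻³
  molybdenum: M = 6.32×10⁻³
Beryllium ranks first.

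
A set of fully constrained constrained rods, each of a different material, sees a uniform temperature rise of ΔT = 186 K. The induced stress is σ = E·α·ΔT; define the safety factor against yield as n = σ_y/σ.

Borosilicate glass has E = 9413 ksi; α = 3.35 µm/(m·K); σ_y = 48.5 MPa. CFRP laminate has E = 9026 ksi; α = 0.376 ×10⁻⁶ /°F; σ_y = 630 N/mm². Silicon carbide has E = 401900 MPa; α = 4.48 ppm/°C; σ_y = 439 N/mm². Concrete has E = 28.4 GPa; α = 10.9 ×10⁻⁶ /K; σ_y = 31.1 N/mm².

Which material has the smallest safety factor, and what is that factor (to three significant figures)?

concrete, n = 0.540

With everything in SI (GPa, ×10⁻⁶/K, MPa):
  borosilicate glass: E = 64.90, α = 3.35, σ_y = 48.50 → σ = 40.4 MPa, n = 1.20
  CFRP laminate: E = 62.23, α = 0.677, σ_y = 630.0 → σ = 7.83 MPa, n = 80.4
  silicon carbide: E = 401.9, α = 4.48, σ_y = 439.0 → σ = 335 MPa, n = 1.31
  concrete: E = 28.40, α = 10.9, σ_y = 31.10 → σ = 57.6 MPa, n = 0.540
The minimum is concrete at n = 0.540.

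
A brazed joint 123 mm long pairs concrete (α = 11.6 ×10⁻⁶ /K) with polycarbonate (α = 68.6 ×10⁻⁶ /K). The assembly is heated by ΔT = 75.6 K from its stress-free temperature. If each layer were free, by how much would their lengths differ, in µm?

Δα = |11.6 − 68.6|×10⁻⁶/K = 57.0×10⁻⁶/K.
ΔL_mismatch = Δα·L·ΔT = 57.0×10⁻⁶ × 123.0 mm × 75.6 K = 530 µm.

530 µm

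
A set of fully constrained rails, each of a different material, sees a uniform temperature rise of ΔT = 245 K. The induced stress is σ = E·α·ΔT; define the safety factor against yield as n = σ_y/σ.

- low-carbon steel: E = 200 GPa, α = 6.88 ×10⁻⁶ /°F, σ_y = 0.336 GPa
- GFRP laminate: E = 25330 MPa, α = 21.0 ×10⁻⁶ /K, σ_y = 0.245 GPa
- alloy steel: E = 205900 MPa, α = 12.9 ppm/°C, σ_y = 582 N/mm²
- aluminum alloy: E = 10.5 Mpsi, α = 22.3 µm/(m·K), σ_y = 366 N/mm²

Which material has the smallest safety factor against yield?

Per material, after unit conversion:
  low-carbon steel: E = 200.0, α = 12.4, σ_y = 336.0 → σ = 607 MPa, n = 0.554
  GFRP laminate: E = 25.33, α = 21.0, σ_y = 245.0 → σ = 130 MPa, n = 1.88
  alloy steel: E = 205.9, α = 12.9, σ_y = 582.0 → σ = 651 MPa, n = 0.894
  aluminum alloy: E = 72.39, α = 22.3, σ_y = 366.0 → σ = 396 MPa, n = 0.925
Smallest n: low-carbon steel with n = 0.554.

low-carbon steel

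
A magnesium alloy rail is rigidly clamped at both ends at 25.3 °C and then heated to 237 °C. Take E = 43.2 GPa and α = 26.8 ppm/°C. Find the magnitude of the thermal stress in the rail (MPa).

245 MPa

ΔT = 211.7 K. Constrained thermal stress σ = E·α·ΔT = 43.20×10³ MPa × 26.8×10⁻⁶ × 211.7 = 245 MPa (compressive).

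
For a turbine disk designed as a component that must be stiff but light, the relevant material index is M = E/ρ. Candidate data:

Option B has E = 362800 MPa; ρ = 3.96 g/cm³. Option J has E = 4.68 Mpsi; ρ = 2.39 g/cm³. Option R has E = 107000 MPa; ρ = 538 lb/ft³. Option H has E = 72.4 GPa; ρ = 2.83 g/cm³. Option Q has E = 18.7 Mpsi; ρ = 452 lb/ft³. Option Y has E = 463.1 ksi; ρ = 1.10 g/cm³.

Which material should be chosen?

option B

In SI units:
  option B: E = 362.8 GPa, ρ = 3960 kg/m³
  option J: E = 32.27 GPa, ρ = 2390 kg/m³
  option R: E = 107.0 GPa, ρ = 8618 kg/m³
  option H: E = 72.40 GPa, ρ = 2830 kg/m³
  option Q: E = 128.9 GPa, ρ = 7240 kg/m³
  option Y: E = 3.193 GPa, ρ = 1100 kg/m³
  option B: M = 91.6 MN·m/kg
  option H: M = 25.6 MN·m/kg
  option Q: M = 17.8 MN·m/kg
  option J: M = 13.5 MN·m/kg
  option R: M = 12.4 MN·m/kg
  option Y: M = 2.90 MN·m/kg
Highest index: option B.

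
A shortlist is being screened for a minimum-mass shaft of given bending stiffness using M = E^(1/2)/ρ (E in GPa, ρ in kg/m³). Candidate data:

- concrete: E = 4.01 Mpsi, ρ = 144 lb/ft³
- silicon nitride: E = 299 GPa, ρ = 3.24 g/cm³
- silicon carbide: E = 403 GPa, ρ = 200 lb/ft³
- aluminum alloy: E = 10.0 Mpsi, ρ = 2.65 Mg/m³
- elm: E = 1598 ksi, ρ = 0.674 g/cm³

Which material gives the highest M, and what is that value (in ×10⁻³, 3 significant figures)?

silicon carbide, M = 6.27×10⁻³

Putting every candidate on a common basis:
  concrete: E = 27.65 GPa, ρ = 2307 kg/m³
  silicon nitride: E = 299.0 GPa, ρ = 3240 kg/m³
  silicon carbide: E = 403.0 GPa, ρ = 3204 kg/m³
  aluminum alloy: E = 68.95 GPa, ρ = 2650 kg/m³
  elm: E = 11.02 GPa, ρ = 674.0 kg/m³
  silicon carbide: M = 6.27×10⁻³
  silicon nitride: M = 5.34×10⁻³
  elm: M = 4.92×10⁻³
  aluminum alloy: M = 3.13×10⁻³
  concrete: M = 2.28×10⁻³
Highest index: silicon carbide.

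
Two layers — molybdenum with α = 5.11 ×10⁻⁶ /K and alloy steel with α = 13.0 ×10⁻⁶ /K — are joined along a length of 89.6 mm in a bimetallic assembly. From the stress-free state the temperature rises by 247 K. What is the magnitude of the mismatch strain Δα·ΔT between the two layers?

1.95×10⁻³

Δα = |5.11 − 13.0|×10⁻⁶/K = 7.89×10⁻⁶/K.
Mismatch strain = Δα·ΔT = 7.89×10⁻⁶ × 247.0 = 1.95×10⁻³.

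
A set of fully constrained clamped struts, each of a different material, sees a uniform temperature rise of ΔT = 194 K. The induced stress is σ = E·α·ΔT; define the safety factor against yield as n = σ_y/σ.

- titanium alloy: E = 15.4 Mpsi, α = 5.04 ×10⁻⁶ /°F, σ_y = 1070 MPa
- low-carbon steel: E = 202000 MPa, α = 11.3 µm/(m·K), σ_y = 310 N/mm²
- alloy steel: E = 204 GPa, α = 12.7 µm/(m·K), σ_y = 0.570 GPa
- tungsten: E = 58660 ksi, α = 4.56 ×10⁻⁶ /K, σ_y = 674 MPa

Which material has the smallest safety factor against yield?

With everything in SI (GPa, ×10⁻⁶/K, MPa):
  titanium alloy: E = 106.2, α = 9.07, σ_y = 1070 → σ = 187 MPa, n = 5.73
  low-carbon steel: E = 202.0, α = 11.3, σ_y = 310.0 → σ = 443 MPa, n = 0.700
  alloy steel: E = 204.0, α = 12.7, σ_y = 570.0 → σ = 503 MPa, n = 1.13
  tungsten: E = 404.4, α = 4.56, σ_y = 674.0 → σ = 358 MPa, n = 1.88
Low-carbon steel has the lowest safety factor, n = 0.700.

low-carbon steel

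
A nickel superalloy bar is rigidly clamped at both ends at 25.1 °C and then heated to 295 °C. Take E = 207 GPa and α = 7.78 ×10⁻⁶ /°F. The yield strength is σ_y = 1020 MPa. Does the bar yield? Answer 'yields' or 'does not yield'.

α = 7.78×10⁻⁶/°F × 9/5 = 14.0×10⁻⁶/K.
ΔT = 269.9 K. Constrained thermal stress σ = E·α·ΔT = 207.0×10³ MPa × 14.0×10⁻⁶ × 269.9 = 782 MPa (compressive).
Compare to σ_y = 1020 MPa: σ < σ_y, so it does not yield.

does not yield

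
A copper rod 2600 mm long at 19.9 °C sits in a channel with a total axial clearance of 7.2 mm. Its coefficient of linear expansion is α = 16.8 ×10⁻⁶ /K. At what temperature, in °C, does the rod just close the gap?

α·L₀·ΔT = 7.2 mm ⇒ ΔT = 7.2 / (16.8×10⁻⁶ × 2600.0) = 164.8 K.
T = 19.9 + 164.8 = 184.7 °C.

185 °C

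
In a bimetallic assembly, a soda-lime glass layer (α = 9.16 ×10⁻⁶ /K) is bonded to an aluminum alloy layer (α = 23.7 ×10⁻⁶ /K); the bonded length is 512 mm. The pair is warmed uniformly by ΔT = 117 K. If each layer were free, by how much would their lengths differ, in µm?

Δα = |9.16 − 23.7|×10⁻⁶/K = 14.5×10⁻⁶/K.
ΔL_mismatch = Δα·L·ΔT = 14.5×10⁻⁶ × 512.0 mm × 117.0 K = 871 µm.

871 µm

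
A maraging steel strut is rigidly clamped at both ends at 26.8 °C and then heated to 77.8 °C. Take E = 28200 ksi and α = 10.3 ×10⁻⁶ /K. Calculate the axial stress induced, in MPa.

102 MPa

E = 28200 ksi = 194.4 GPa.
ΔT = 51.00 K. Constrained thermal stress σ = E·α·ΔT = 194.4×10³ MPa × 10.3×10⁻⁶ × 51.00 = 102 MPa (compressive).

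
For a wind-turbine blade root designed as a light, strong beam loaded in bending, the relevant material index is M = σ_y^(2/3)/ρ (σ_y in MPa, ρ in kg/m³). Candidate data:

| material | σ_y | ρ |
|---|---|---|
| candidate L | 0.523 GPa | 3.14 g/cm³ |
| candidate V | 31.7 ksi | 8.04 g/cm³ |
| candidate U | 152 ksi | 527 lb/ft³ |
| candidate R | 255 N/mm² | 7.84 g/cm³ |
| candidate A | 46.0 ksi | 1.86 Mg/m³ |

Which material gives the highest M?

After converting to SI:
  candidate L: σ_y = 523.0 MPa, ρ = 3140 kg/m³
  candidate V: σ_y = 218.6 MPa, ρ = 8040 kg/m³
  candidate U: σ_y = 1048 MPa, ρ = 8442 kg/m³
  candidate R: σ_y = 255.0 MPa, ρ = 7840 kg/m³
  candidate A: σ_y = 317.2 MPa, ρ = 1860 kg/m³
  candidate A: M = 25.0×10⁻³
  candidate L: M = 20.7×10⁻³
  candidate U: M = 12.2×10⁻³
  candidate R: M = 5.13×10⁻³
  candidate V: M = 4.51×10⁻³
Highest index: candidate A.

candidate A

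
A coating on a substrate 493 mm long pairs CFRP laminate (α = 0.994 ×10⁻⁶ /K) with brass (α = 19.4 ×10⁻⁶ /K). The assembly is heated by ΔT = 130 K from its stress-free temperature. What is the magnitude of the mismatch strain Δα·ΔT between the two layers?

Δα = |0.994 − 19.4|×10⁻⁶/K = 18.4×10⁻⁶/K.
Mismatch strain = Δα·ΔT = 18.4×10⁻⁶ × 130.0 = 2.39×10⁻³.

2.39×10⁻³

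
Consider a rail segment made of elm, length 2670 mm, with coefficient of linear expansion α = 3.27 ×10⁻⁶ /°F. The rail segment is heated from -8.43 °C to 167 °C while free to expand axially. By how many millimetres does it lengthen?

Convert α: 3.27×10⁻⁶/°F × (9/5) = 5.89×10⁻⁶/K.
ΔT = 167 − (-8.43) = 175.4 K.
ΔL = α·L₀·ΔT = 5.89×10⁻⁶ × 2670 mm × 175.4 K = 2.76 mm.

2.76 mm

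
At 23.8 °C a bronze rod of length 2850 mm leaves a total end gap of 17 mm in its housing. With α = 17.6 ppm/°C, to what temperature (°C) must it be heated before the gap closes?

α·L₀·ΔT = 17.0 mm ⇒ ΔT = 17.0 / (17.6×10⁻⁶ × 2850.0) = 338.9 K.
T = 23.8 + 338.9 = 362.7 °C.

363 °C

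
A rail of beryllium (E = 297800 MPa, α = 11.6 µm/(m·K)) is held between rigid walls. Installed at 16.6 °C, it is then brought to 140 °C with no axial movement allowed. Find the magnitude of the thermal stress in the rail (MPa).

E = 297800 MPa = 297.8 GPa.
ΔT = 123.4 K. Constrained thermal stress σ = E·α·ΔT = 297.8×10³ MPa × 11.6×10⁻⁶ × 123.4 = 426 MPa (compressive).

426 MPa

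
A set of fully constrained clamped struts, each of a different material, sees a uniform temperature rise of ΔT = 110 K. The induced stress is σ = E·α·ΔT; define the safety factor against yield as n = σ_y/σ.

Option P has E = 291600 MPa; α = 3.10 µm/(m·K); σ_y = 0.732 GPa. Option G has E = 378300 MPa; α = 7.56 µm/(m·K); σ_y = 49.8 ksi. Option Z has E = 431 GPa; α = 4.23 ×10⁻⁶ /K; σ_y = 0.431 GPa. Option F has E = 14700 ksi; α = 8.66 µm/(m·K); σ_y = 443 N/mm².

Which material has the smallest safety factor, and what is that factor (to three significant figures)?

option G, n = 1.09

Converting E to GPa, α to ×10⁻⁶/K, σ_y to MPa, then σ and n for each:
  option P: E = 291.6, α = 3.10, σ_y = 732.0 → σ = 99.4 MPa, n = 7.36
  option G: E = 378.3, α = 7.56, σ_y = 343.4 → σ = 315 MPa, n = 1.09
  option Z: E = 431.0, α = 4.23, σ_y = 431.0 → σ = 201 MPa, n = 2.15
  option F: E = 101.4, α = 8.66, σ_y = 443.0 → σ = 96.5 MPa, n = 4.59
Smallest n: option G with n = 1.09.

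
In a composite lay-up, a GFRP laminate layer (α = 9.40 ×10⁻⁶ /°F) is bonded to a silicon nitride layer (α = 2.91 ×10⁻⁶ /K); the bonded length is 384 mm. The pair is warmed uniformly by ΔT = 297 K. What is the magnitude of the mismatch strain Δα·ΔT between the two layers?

GFRP laminate: α = 9.40×10⁻⁶/°F × 9/5 = 16.9×10⁻⁶/K.
Δα = |16.9 − 2.91|×10⁻⁶/K = 14.0×10⁻⁶/K.
Mismatch strain = Δα·ΔT = 14.0×10⁻⁶ × 297.0 = 4.16×10⁻³.

4.16×10⁻³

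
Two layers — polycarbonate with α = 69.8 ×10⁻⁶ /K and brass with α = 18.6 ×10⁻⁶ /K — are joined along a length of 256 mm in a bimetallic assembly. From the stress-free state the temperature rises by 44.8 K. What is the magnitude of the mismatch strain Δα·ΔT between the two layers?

Δα = |69.8 − 18.6|×10⁻⁶/K = 51.2×10⁻⁶/K.
Mismatch strain = Δα·ΔT = 51.2×10⁻⁶ × 44.8 = 2.29×10⁻³.

2.29×10⁻³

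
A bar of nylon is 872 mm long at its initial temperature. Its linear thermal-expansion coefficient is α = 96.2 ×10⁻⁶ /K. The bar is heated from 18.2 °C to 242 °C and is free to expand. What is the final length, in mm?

ΔT = 242 − 18.2 = 223.8 K.
ΔL = α·L₀·ΔT = 96.2×10⁻⁶ × 872 mm × 223.8 K = 18.8 mm.
L = L₀ + ΔL = 872 + 18.8 = 890.77 mm.

890.77 mm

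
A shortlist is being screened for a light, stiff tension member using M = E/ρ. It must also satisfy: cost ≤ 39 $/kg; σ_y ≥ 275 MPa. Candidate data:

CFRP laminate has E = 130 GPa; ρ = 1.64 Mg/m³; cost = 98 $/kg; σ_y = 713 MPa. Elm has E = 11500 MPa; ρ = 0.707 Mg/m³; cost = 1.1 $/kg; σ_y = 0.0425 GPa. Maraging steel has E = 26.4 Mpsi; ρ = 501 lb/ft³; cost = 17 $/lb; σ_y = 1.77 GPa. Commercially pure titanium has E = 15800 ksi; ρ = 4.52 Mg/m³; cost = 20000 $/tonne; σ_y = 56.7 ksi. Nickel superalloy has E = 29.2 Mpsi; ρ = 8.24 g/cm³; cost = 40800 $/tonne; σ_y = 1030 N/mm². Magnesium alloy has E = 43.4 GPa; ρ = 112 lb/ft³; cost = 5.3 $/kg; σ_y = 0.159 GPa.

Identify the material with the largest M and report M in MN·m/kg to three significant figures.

Screen on constraints: cost ≤ 39 $/kg; σ_y ≥ 275 MPa. Survivors: maraging steel, commercially pure titanium.
Putting every candidate on a common basis:
  maraging steel: E = 182.0 GPa, ρ = 8025 kg/m³
  commercially pure titanium: E = 108.9 GPa, ρ = 4520 kg/m³
  commercially pure titanium: M = 24.1 MN·m/kg
  maraging steel: M = 22.7 MN·m/kg
Highest index: commercially pure titanium.

commercially pure titanium, M = 24.1 MN·m/kg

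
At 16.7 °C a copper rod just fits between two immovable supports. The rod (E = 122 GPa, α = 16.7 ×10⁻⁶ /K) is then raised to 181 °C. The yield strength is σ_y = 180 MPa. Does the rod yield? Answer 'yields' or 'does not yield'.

yields

ΔT = 164.3 K. Constrained thermal stress σ = E·α·ΔT = 122.0×10³ MPa × 16.7×10⁻⁶ × 164.3 = 335 MPa (compressive).
Compare to σ_y = 180 MPa: σ ≥ σ_y, so it yields.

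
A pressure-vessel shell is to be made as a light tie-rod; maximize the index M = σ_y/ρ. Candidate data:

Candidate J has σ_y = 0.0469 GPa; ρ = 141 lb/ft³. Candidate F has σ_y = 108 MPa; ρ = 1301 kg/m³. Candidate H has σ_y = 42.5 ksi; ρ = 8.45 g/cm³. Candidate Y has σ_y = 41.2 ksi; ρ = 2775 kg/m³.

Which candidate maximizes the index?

candidate Y

After converting to SI:
  candidate J: σ_y = 46.90 MPa, ρ = 2259 kg/m³
  candidate F: σ_y = 108.0 MPa, ρ = 1301 kg/m³
  candidate H: σ_y = 293.0 MPa, ρ = 8450 kg/m³
  candidate Y: σ_y = 284.1 MPa, ρ = 2775 kg/m³
  candidate Y: M = 102 kN·m/kg
  candidate F: M = 83.0 kN·m/kg
  candidate H: M = 34.7 kN·m/kg
  candidate J: M = 20.8 kN·m/kg
Candidate Y ranks first.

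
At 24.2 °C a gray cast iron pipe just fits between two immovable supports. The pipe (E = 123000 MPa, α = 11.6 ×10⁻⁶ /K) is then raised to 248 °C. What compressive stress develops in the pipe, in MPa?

319 MPa

E = 123000 MPa = 123.0 GPa.
ΔT = 223.8 K. Constrained thermal stress σ = E·α·ΔT = 123.0×10³ MPa × 11.6×10⁻⁶ × 223.8 = 319 MPa (compressive).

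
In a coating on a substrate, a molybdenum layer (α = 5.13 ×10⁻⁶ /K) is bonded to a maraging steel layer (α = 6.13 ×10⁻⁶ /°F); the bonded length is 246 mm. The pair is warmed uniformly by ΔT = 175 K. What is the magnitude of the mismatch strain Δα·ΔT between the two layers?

maraging steel: α = 6.13×10⁻⁶/°F × 9/5 = 11.0×10⁻⁶/K.
Δα = |5.13 − 11.0|×10⁻⁶/K = 5.90×10⁻⁶/K.
Mismatch strain = Δα·ΔT = 5.90×10⁻⁶ × 175.0 = 1.03×10⁻³.

1.03×10⁻³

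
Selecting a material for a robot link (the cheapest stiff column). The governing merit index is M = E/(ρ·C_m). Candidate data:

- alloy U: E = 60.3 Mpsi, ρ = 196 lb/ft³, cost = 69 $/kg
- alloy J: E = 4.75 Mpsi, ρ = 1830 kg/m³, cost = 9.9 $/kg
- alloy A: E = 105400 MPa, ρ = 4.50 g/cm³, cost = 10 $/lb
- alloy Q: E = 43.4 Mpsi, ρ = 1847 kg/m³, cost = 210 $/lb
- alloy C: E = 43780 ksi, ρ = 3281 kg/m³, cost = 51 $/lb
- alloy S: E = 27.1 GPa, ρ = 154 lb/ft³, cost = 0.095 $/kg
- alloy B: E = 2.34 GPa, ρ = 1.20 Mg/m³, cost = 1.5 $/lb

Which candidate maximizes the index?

alloy S

After converting to SI:
  alloy U: E = 415.8 GPa, ρ = 3140 kg/m³, cost = 69.00 $/kg
  alloy J: E = 32.75 GPa, ρ = 1830 kg/m³, cost = 9.900 $/kg
  alloy A: E = 105.4 GPa, ρ = 4500 kg/m³, cost = 22.05 $/kg
  alloy Q: E = 299.2 GPa, ρ = 1847 kg/m³, cost = 463.0 $/kg
  alloy C: E = 301.9 GPa, ρ = 3281 kg/m³, cost = 112.4 $/kg
  alloy S: E = 27.10 GPa, ρ = 2467 kg/m³, cost = 0.09500 $/kg
  alloy B: E = 2.340 GPa, ρ = 1200 kg/m³, cost = 3.307 $/kg
  alloy S: M = 116 MN·m per $
  alloy U: M = 1.92 MN·m per $
  alloy J: M = 1.81 MN·m per $
  alloy A: M = 1.06 MN·m per $
  alloy C: M = 0.818 MN·m per $
  alloy B: M = 0.590 MN·m per $
  alloy Q: M = 0.350 MN·m per $
Alloy S has the largest M.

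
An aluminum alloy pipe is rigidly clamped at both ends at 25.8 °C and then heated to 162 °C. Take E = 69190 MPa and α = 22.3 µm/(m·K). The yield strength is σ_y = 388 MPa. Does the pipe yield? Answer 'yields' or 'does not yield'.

E = 69190 MPa = 69.19 GPa.
ΔT = 136.2 K. Constrained thermal stress σ = E·α·ΔT = 69.19×10³ MPa × 22.3×10⁻⁶ × 136.2 = 210 MPa (compressive).
Compare to σ_y = 388 MPa: σ < σ_y, so it does not yield.

does not yield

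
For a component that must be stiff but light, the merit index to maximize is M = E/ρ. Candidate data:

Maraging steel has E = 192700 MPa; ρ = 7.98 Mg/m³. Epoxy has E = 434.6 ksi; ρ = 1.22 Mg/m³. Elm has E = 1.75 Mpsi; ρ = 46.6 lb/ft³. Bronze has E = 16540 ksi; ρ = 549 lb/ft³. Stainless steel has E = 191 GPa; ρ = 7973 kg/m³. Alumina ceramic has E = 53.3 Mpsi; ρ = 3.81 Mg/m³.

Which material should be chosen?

Convert each candidate to consistent units, then evaluate M:
  maraging steel: E = 192.7 GPa, ρ = 7980 kg/m³
  epoxy: E = 2.996 GPa, ρ = 1220 kg/m³
  elm: E = 12.07 GPa, ρ = 746.5 kg/m³
  bronze: E = 114.0 GPa, ρ = 8794 kg/m³
  stainless steel: E = 191.0 GPa, ρ = 7973 kg/m³
  alumina ceramic: E = 367.5 GPa, ρ = 3810 kg/m³
  alumina ceramic: M = 96.5 MN·m/kg
  maraging steel: M = 24.1 MN·m/kg
  stainless steel: M = 24.0 MN·m/kg
  elm: M = 16.2 MN·m/kg
  bronze: M = 13.0 MN·m/kg
  epoxy: M = 2.46 MN·m/kg
The maximum is for alumina ceramic.

alumina ceramic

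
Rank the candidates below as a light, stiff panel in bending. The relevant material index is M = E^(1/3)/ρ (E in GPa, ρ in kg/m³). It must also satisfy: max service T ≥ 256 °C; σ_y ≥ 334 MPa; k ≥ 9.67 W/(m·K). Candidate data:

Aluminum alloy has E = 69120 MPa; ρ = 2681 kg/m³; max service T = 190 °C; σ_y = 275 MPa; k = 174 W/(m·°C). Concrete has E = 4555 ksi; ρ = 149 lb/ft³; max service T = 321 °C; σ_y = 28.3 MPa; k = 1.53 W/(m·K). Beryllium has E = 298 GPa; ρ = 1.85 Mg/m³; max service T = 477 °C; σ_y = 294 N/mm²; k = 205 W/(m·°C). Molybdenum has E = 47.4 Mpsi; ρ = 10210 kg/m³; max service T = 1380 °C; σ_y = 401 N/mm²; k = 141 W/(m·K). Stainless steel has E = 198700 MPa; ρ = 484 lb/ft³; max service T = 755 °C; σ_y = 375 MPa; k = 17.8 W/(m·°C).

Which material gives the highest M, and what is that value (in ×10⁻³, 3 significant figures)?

stainless steel, M = 0.753×10⁻³

Screen on constraints: max service T ≥ 256 °C; σ_y ≥ 334 MPa; k ≥ 9.67 W/(m·K). Survivors: molybdenum, stainless steel.
Normalizing units and computing the index:
  molybdenum: E = 326.8 GPa, ρ = 10210 kg/m³
  stainless steel: E = 198.7 GPa, ρ = 7753 kg/m³
  stainless steel: M = 0.753×10⁻³
  molybdenum: M = 0.675×10⁻³
Stainless steel has the largest M.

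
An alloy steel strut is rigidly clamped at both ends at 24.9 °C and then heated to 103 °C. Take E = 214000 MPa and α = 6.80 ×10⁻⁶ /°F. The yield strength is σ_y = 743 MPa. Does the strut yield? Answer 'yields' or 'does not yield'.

does not yield

E = 214000 MPa = 214.0 GPa.
α = 6.80×10⁻⁶/°F × 9/5 = 12.2×10⁻⁶/K.
ΔT = 78.10 K. Constrained thermal stress σ = E·α·ΔT = 214.0×10³ MPa × 12.2×10⁻⁶ × 78.10 = 205 MPa (compressive).
Compare to σ_y = 743 MPa: σ < σ_y, so it does not yield.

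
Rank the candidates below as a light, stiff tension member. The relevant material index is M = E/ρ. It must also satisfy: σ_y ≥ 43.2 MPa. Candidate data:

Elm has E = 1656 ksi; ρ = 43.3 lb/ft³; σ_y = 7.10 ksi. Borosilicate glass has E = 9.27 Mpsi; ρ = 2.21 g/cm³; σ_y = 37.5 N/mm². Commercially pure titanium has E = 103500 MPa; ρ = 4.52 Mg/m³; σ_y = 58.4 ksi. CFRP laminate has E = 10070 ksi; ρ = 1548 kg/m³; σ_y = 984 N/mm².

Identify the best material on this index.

CFRP laminate

Screen on constraints: σ_y ≥ 43.2 MPa. Survivors: elm, commercially pure titanium, CFRP laminate.
Normalizing units and computing the index:
  elm: E = 11.42 GPa, ρ = 693.6 kg/m³
  commercially pure titanium: E = 103.5 GPa, ρ = 4520 kg/m³
  CFRP laminate: E = 69.43 GPa, ρ = 1548 kg/m³
  CFRP laminate: M = 44.9 MN·m/kg
  commercially pure titanium: M = 22.9 MN·m/kg
  elm: M = 16.5 MN·m/kg
Highest index: CFRP laminate.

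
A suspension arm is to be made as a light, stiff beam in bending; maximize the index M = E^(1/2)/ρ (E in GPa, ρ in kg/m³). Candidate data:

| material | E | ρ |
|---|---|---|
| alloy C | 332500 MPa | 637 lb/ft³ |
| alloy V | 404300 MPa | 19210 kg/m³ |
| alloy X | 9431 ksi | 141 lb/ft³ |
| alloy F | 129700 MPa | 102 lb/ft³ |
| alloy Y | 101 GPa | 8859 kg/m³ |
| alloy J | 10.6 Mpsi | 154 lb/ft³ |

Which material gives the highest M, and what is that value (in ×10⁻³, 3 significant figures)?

In SI units:
  alloy C: E = 332.5 GPa, ρ = 10200 kg/m³
  alloy V: E = 404.3 GPa, ρ = 19210 kg/m³
  alloy X: E = 65.02 GPa, ρ = 2259 kg/m³
  alloy F: E = 129.7 GPa, ρ = 1634 kg/m³
  alloy Y: E = 101.0 GPa, ρ = 8859 kg/m³
  alloy J: E = 73.08 GPa, ρ = 2467 kg/m³
  alloy F: M = 6.97×10⁻³
  alloy X: M = 3.57×10⁻³
  alloy J: M = 3.47×10⁻³
  alloy C: M = 1.79×10⁻³
  alloy Y: M = 1.13×10⁻³
  alloy V: M = 1.05×10⁻³
The maximum is for alloy F.

alloy F, M = 6.97×10⁻³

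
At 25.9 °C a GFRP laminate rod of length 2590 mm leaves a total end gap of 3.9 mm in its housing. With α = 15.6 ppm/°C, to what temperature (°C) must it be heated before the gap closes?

α·L₀·ΔT = 3.9 mm ⇒ ΔT = 3.9 / (15.6×10⁻⁶ × 2590.0) = 96.53 K.
T = 25.9 + 96.53 = 122.4 °C.

122 °C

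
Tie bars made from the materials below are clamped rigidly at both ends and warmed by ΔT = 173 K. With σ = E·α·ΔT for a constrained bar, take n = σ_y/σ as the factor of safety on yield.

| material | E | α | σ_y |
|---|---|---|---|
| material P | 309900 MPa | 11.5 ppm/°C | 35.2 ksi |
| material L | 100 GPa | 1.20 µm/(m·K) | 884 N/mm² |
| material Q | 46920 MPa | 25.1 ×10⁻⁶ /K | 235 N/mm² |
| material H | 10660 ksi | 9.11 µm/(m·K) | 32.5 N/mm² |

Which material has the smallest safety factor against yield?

Per material, after unit conversion:
  material P: E = 309.9, α = 11.5, σ_y = 242.7 → σ = 617 MPa, n = 0.394
  material L: E = 100.0, α = 1.20, σ_y = 884.0 → σ = 20.8 MPa, n = 42.6
  material Q: E = 46.92, α = 25.1, σ_y = 235.0 → σ = 204 MPa, n = 1.15
  material H: E = 73.50, α = 9.11, σ_y = 32.50 → σ = 116 MPa, n = 0.281
The minimum is material H at n = 0.281.

material H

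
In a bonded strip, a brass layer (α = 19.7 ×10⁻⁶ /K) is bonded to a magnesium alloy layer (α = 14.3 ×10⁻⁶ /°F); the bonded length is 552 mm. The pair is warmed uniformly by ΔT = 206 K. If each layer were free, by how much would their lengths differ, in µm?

687 µm

magnesium alloy: α = 14.3×10⁻⁶/°F × 9/5 = 25.7×10⁻⁶/K.
Δα = |19.7 − 25.7|×10⁻⁶/K = 6.04×10⁻⁶/K.
ΔL_mismatch = Δα·L·ΔT = 6.04×10⁻⁶ × 552.0 mm × 206.0 K = 687 µm.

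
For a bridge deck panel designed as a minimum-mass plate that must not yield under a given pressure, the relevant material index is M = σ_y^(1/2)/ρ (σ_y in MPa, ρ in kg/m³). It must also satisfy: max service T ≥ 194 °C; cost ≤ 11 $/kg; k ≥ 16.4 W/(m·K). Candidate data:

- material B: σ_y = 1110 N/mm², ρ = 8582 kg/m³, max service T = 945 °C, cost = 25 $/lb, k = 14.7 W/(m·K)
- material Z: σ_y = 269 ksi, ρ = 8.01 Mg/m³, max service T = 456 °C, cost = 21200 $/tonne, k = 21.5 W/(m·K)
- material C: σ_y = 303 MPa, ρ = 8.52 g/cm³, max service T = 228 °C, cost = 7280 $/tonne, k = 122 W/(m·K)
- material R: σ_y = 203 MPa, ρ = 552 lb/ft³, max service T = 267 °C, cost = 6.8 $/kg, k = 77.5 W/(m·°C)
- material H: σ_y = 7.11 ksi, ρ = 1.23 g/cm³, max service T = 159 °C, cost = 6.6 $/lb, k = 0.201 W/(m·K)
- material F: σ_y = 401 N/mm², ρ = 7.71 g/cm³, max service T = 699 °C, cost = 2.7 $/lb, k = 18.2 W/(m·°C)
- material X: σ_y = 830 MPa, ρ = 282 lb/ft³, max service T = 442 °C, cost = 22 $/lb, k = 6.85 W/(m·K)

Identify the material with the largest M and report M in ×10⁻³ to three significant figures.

material F, M = 2.60×10⁻³

Screen on constraints: max service T ≥ 194 °C; cost ≤ 11 $/kg; k ≥ 16.4 W/(m·K). Survivors: material C, material R, material F.
Normalizing units and computing the index:
  material C: σ_y = 303.0 MPa, ρ = 8520 kg/m³
  material R: σ_y = 203.0 MPa, ρ = 8842 kg/m³
  material F: σ_y = 401.0 MPa, ρ = 7710 kg/m³
  material F: M = 2.60×10⁻³
  material C: M = 2.04×10⁻³
  material R: M = 1.61×10⁻³
Material F ranks first.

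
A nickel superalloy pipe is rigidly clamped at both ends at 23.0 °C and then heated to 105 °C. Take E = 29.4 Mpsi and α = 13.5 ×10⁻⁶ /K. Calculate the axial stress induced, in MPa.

224 MPa

E = 29.4 Mpsi = 202.7 GPa.
ΔT = 82.00 K. Constrained thermal stress σ = E·α·ΔT = 202.7×10³ MPa × 13.5×10⁻⁶ × 82.00 = 224 MPa (compressive).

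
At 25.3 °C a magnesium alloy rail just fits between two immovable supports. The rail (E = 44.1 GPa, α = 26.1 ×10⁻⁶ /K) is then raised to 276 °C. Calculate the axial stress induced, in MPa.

289 MPa

ΔT = 250.7 K. Constrained thermal stress σ = E·α·ΔT = 44.10×10³ MPa × 26.1×10⁻⁶ × 250.7 = 289 MPa (compressive).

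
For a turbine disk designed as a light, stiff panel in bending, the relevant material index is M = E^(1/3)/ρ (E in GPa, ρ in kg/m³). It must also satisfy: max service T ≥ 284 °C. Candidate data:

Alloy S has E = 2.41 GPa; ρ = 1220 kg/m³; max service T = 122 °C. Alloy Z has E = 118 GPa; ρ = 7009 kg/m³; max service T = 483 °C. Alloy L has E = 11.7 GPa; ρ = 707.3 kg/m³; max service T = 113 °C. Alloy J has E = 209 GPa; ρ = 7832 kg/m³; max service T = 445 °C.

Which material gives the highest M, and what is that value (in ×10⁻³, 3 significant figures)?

alloy J, M = 0.758×10⁻³

Screen on constraints: max service T ≥ 284 °C. Survivors: alloy Z, alloy J.
Per-candidate index values:
  alloy J: M = 0.758×10⁻³
  alloy Z: M = 0.700×10⁻³
Highest index: alloy J.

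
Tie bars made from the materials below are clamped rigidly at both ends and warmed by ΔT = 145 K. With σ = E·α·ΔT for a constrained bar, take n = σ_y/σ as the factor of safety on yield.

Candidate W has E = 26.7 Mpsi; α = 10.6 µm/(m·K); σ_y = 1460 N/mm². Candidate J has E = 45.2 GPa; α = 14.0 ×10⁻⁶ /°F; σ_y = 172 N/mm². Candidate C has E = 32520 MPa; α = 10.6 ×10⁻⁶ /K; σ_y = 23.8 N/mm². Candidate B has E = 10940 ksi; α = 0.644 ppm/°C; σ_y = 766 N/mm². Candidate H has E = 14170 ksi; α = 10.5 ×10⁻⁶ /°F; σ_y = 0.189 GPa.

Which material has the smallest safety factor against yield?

Converting E to GPa, α to ×10⁻⁶/K, σ_y to MPa, then σ and n for each:
  candidate W: E = 184.1, α = 10.6, σ_y = 1460 → σ = 283 MPa, n = 5.16
  candidate J: E = 45.20, α = 25.2, σ_y = 172.0 → σ = 165 MPa, n = 1.04
  candidate C: E = 32.52, α = 10.6, σ_y = 23.80 → σ = 50.0 MPa, n = 0.476
  candidate B: E = 75.43, α = 0.644, σ_y = 766.0 → σ = 7.04 MPa, n = 109
  candidate H: E = 97.70, α = 18.9, σ_y = 189.0 → σ = 268 MPa, n = 0.706
Smallest n: candidate C with n = 0.476.

candidate C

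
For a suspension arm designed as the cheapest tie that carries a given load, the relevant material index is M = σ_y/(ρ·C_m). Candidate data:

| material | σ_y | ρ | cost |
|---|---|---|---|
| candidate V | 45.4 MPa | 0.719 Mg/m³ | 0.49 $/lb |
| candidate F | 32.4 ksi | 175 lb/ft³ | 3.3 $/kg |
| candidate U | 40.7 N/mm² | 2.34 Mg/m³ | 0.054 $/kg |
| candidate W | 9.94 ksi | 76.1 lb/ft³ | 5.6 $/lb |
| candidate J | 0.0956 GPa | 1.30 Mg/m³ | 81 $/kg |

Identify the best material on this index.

Putting every candidate on a common basis:
  candidate V: σ_y = 45.40 MPa, ρ = 719.0 kg/m³, cost = 1.080 $/kg
  candidate F: σ_y = 223.4 MPa, ρ = 2803 kg/m³, cost = 3.300 $/kg
  candidate U: σ_y = 40.70 MPa, ρ = 2340 kg/m³, cost = 0.05400 $/kg
  candidate W: σ_y = 68.53 MPa, ρ = 1219 kg/m³, cost = 12.35 $/kg
  candidate J: σ_y = 95.60 MPa, ρ = 1300 kg/m³, cost = 81.00 $/kg
  candidate U: M = 322 kN·m per $
  candidate V: M = 58.5 kN·m per $
  candidate F: M = 24.1 kN·m per $
  candidate W: M = 4.55 kN·m per $
  candidate J: M = 0.908 kN·m per $
Candidate U ranks first.

candidate U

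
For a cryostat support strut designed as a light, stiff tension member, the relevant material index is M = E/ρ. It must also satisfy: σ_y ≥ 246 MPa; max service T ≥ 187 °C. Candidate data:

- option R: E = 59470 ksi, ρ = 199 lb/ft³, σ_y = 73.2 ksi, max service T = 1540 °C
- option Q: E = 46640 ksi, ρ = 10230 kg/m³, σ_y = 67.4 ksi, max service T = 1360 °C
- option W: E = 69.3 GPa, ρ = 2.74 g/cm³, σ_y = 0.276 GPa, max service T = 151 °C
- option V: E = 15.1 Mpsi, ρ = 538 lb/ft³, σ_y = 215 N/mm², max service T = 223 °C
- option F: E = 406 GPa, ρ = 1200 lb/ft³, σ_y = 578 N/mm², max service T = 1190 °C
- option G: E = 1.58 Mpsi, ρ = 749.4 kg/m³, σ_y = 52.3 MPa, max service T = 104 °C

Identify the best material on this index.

option R

Screen on constraints: σ_y ≥ 246 MPa; max service T ≥ 187 °C. Survivors: option R, option Q, option F.
Convert each candidate to consistent units, then evaluate M:
  option R: E = 410.0 GPa, ρ = 3188 kg/m³
  option Q: E = 321.6 GPa, ρ = 10230 kg/m³
  option F: E = 406.0 GPa, ρ = 19220 kg/m³
  option R: M = 129 MN·m/kg
  option Q: M = 31.4 MN·m/kg
  option F: M = 21.1 MN·m/kg
Option R ranks first.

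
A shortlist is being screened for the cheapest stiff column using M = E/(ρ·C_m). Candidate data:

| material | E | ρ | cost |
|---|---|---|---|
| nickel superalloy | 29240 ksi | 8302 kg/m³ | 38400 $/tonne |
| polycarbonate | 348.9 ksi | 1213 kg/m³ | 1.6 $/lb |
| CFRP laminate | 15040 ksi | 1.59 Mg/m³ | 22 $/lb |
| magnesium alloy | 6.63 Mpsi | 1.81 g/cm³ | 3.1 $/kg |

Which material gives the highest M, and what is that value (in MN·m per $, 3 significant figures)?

Convert each candidate to consistent units, then evaluate M:
  nickel superalloy: E = 201.6 GPa, ρ = 8302 kg/m³, cost = 38.40 $/kg
  polycarbonate: E = 2.406 GPa, ρ = 1213 kg/m³, cost = 3.527 $/kg
  CFRP laminate: E = 103.7 GPa, ρ = 1590 kg/m³, cost = 48.50 $/kg
  magnesium alloy: E = 45.71 GPa, ρ = 1810 kg/m³, cost = 3.100 $/kg
  magnesium alloy: M = 8.15 MN·m per $
  CFRP laminate: M = 1.34 MN·m per $
  nickel superalloy: M = 0.632 MN·m per $
  polycarbonate: M = 0.562 MN·m per $
The maximum is for magnesium alloy.

magnesium alloy, M = 8.15 MN·m per $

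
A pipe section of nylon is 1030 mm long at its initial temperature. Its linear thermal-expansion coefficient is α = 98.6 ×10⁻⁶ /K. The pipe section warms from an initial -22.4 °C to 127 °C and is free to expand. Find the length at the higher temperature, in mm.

ΔT = 127 − (-22.4) = 149.4 K.
ΔL = α·L₀·ΔT = 98.6×10⁻⁶ × 1030 mm × 149.4 K = 15.2 mm.
L = L₀ + ΔL = 1030 + 15.2 = 1045.2 mm.

1045.2 mm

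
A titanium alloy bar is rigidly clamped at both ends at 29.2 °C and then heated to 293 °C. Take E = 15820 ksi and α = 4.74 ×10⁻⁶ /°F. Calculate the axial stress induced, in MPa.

245 MPa

E = 15820 ksi = 109.1 GPa.
α = 4.74×10⁻⁶/°F × 9/5 = 8.53×10⁻⁶/K.
ΔT = 263.8 K. Constrained thermal stress σ = E·α·ΔT = 109.1×10³ MPa × 8.53×10⁻⁶ × 263.8 = 245 MPa (compressive).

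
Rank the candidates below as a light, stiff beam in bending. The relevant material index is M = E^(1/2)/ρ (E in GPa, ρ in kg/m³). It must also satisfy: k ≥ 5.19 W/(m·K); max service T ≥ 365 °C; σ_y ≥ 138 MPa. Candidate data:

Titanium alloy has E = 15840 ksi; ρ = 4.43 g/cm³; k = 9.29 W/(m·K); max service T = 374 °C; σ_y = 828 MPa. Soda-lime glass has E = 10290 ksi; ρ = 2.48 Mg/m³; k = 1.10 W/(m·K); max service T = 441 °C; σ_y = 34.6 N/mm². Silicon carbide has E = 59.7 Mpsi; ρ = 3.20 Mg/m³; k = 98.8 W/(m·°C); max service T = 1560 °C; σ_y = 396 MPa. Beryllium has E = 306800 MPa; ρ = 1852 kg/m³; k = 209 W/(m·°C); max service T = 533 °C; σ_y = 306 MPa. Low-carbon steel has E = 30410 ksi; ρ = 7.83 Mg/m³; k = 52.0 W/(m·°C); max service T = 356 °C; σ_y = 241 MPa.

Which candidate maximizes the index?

Screen on constraints: k ≥ 5.19 W/(m·K); max service T ≥ 365 °C; σ_y ≥ 138 MPa. Survivors: titanium alloy, silicon carbide, beryllium.
After converting to SI:
  titanium alloy: E = 109.2 GPa, ρ = 4430 kg/m³
  silicon carbide: E = 411.6 GPa, ρ = 3200 kg/m³
  beryllium: E = 306.8 GPa, ρ = 1852 kg/m³
  beryllium: M = 9.46×10⁻³
  silicon carbide: M = 6.34×10⁻³
  titanium alloy: M = 2.36×10⁻³
Beryllium ranks first.

beryllium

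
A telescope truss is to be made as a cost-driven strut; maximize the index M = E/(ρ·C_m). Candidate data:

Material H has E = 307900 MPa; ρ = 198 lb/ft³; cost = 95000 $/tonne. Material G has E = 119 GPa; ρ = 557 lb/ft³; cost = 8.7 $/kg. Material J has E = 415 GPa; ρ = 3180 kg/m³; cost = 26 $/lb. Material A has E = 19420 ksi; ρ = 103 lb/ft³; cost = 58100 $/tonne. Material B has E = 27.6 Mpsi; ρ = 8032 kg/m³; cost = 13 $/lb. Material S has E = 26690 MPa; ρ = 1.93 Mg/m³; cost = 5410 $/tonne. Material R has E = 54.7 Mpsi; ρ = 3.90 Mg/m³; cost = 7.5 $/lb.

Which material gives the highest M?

material R

Putting every candidate on a common basis:
  material H: E = 307.9 GPa, ρ = 3172 kg/m³, cost = 95.00 $/kg
  material G: E = 119.0 GPa, ρ = 8922 kg/m³, cost = 8.700 $/kg
  material J: E = 415.0 GPa, ρ = 3180 kg/m³, cost = 57.32 $/kg
  material A: E = 133.9 GPa, ρ = 1650 kg/m³, cost = 58.10 $/kg
  material B: E = 190.3 GPa, ρ = 8032 kg/m³, cost = 28.66 $/kg
  material S: E = 26.69 GPa, ρ = 1930 kg/m³, cost = 5.410 $/kg
  material R: E = 377.1 GPa, ρ = 3900 kg/m³, cost = 16.53 $/kg
  material R: M = 5.85 MN·m per $
  material S: M = 2.56 MN·m per $
  material J: M = 2.28 MN·m per $
  material G: M = 1.53 MN·m per $
  material A: M = 1.40 MN·m per $
  material H: M = 1.02 MN·m per $
  material B: M = 0.827 MN·m per $
The maximum is for material R.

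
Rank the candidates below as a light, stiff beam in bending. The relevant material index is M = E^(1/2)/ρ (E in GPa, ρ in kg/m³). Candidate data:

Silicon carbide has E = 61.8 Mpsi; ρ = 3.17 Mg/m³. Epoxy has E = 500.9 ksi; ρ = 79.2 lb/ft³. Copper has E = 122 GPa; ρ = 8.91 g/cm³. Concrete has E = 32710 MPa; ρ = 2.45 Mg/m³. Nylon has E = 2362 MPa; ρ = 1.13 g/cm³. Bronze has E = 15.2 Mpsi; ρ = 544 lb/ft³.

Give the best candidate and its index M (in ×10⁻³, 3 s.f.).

After converting to SI:
  silicon carbide: E = 426.1 GPa, ρ = 3170 kg/m³
  epoxy: E = 3.454 GPa, ρ = 1269 kg/m³
  copper: E = 122.0 GPa, ρ = 8910 kg/m³
  concrete: E = 32.71 GPa, ρ = 2450 kg/m³
  nylon: E = 2.362 GPa, ρ = 1130 kg/m³
  bronze: E = 104.8 GPa, ρ = 8714 kg/m³
  silicon carbide: M = 6.51×10⁻³
  concrete: M = 2.33×10⁻³
  epoxy: M = 1.46×10⁻³
  nylon: M = 1.36×10⁻³
  copper: M = 1.24×10⁻³
  bronze: M = 1.17×10⁻³
The maximum is for silicon carbide.

silicon carbide, M = 6.51×10⁻³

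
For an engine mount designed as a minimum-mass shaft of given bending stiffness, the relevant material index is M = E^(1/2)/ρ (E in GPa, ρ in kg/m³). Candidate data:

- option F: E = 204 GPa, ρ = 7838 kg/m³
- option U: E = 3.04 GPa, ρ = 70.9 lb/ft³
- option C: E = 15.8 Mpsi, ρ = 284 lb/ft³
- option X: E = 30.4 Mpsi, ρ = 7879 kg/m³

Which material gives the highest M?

Convert each candidate to consistent units, then evaluate M:
  option F: E = 204.0 GPa, ρ = 7838 kg/m³
  option U: E = 3.040 GPa, ρ = 1136 kg/m³
  option C: E = 108.9 GPa, ρ = 4549 kg/m³
  option X: E = 209.6 GPa, ρ = 7879 kg/m³
  option C: M = 2.29×10⁻³
  option X: M = 1.84×10⁻³
  option F: M = 1.82×10⁻³
  option U: M = 1.54×10⁻³
The maximum is for option C.

option C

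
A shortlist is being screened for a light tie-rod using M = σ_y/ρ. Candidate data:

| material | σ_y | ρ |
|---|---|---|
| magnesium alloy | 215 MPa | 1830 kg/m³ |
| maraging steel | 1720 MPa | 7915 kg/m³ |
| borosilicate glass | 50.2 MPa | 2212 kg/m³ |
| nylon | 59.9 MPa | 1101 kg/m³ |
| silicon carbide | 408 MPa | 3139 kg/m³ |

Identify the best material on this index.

maraging steel

Evaluate M for each candidate:
  maraging steel: M = 217 kN·m/kg
  silicon carbide: M = 130 kN·m/kg
  magnesium alloy: M = 117 kN·m/kg
  nylon: M = 54.4 kN·m/kg
  borosilicate glass: M = 22.7 kN·m/kg
Maraging steel has the largest M.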